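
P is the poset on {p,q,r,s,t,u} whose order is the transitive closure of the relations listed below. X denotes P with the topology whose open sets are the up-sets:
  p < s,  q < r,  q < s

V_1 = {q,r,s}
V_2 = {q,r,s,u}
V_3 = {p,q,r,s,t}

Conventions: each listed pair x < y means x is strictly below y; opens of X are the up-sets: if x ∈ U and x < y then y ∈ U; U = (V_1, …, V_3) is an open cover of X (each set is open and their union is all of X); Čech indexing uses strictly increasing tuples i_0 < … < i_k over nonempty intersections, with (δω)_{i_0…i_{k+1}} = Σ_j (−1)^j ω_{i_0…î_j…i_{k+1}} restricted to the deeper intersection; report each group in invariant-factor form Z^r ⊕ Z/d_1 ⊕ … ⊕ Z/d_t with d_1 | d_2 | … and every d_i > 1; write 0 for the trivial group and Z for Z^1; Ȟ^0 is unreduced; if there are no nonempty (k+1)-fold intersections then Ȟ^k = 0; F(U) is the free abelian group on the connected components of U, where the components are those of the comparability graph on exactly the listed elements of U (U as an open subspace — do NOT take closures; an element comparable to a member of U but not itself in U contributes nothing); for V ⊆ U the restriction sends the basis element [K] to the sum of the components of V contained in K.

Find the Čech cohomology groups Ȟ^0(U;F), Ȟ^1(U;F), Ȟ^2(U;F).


nerve simplices:
  V12={q,r,s} V13={q,r,s} V23={q,r,s}
  V123={q,r,s}
components per intersection:
  V1: {q,r,s}
  V2: {q,r,s} {u}
  V3: {p,q,r,s} {t}
  V12: {q,r,s}
  V13: {q,r,s}
  V23: {q,r,s}
  V123: {q,r,s}
C dims 5,3,1; δ0: rk 2, SNF 1^2; δ1: rk 1, SNF 1^1
degree 0: 5−2−0 = 3 → Ȟ^0 ≅ Z^3
degree 1: 3−1−2 = 0 → Ȟ^1 ≅ 0
degree 2: 1−0−1 = 0 → Ȟ^2 ≅ 0

Ȟ^0(U;F) ≅ Z^3, Ȟ^1(U;F) ≅ 0 and Ȟ^2(U;F) ≅ 0


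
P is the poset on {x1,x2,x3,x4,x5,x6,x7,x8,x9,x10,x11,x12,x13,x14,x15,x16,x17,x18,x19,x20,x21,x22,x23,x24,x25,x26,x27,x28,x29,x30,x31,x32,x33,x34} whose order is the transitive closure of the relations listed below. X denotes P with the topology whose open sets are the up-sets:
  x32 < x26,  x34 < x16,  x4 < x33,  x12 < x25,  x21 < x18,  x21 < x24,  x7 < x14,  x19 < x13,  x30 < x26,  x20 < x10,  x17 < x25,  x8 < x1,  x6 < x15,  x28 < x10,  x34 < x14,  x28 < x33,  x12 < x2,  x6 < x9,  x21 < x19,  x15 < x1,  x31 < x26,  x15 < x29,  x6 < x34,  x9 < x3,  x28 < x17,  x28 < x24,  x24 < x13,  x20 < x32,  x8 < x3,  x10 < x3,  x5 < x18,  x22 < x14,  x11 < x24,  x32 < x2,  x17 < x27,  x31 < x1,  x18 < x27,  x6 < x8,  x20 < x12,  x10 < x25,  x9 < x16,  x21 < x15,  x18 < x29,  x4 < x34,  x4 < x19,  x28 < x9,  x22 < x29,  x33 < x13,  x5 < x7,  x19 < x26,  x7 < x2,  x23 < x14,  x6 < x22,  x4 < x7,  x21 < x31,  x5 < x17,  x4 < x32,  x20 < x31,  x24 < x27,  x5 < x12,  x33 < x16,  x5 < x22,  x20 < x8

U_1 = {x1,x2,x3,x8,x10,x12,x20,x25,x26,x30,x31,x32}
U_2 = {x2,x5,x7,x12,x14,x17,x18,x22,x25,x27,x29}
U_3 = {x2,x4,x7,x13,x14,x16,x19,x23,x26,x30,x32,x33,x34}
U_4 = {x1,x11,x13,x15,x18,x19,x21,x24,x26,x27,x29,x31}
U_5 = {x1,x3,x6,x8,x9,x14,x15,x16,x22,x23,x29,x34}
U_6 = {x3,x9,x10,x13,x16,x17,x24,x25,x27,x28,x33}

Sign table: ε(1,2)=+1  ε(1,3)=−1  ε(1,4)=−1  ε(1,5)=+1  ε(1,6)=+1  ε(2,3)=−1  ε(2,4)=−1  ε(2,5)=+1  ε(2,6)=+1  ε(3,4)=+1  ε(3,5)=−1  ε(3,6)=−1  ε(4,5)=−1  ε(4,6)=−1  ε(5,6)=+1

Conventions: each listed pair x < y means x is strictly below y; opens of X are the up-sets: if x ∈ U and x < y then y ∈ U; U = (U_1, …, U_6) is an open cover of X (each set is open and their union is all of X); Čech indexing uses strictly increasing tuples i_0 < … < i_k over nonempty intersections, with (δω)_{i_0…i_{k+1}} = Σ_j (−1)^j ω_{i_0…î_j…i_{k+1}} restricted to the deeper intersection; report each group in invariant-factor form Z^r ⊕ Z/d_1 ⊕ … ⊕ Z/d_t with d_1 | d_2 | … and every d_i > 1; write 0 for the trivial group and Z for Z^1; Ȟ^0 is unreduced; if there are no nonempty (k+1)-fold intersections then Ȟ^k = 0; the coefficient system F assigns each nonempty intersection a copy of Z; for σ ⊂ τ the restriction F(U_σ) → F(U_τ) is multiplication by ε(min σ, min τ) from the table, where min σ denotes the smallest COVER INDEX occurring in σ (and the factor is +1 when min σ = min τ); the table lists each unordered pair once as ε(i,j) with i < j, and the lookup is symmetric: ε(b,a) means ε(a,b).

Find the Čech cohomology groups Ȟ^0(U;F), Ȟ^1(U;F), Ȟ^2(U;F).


cover nerve:
  U12={x2,x12,x25} U13={x2,x26,x30,x32} U14={x1,x26,x31} U15={x1,x3,x8} U16={x3,x10,x25} U23={x2,x7,x14} U24={x18,x27,x29} U25={x14,x22,x29} U26={x17,x25,x27} U34={x13,x19,x26} U35={x14,x16,x23,x34} U36={x13,x16,x33} U45={x1,x15,x29} U46={x13,x24,x27} U56={x3,x9,x16}
  U123={x2} U126={x25} U134={x26} U145={x1} U156={x3} U235={x14} U245={x29} U246={x27} U346={x13} U356={x16}
C dims 6,15,10; δ0: rk 5, SNF 1^5; δ1: rk 10, SNF 1^9·2
Ȟ^0: (6−5)−0=1 ⇒ Z
Ȟ^1: (15−10)−5=0 ⇒ 0
Ȟ^2: (10−0)−10=0 plus torsion [2] ⇒ Z/2

Ȟ^0 = Z, Ȟ^1 = 0 and Ȟ^2 = Z/2


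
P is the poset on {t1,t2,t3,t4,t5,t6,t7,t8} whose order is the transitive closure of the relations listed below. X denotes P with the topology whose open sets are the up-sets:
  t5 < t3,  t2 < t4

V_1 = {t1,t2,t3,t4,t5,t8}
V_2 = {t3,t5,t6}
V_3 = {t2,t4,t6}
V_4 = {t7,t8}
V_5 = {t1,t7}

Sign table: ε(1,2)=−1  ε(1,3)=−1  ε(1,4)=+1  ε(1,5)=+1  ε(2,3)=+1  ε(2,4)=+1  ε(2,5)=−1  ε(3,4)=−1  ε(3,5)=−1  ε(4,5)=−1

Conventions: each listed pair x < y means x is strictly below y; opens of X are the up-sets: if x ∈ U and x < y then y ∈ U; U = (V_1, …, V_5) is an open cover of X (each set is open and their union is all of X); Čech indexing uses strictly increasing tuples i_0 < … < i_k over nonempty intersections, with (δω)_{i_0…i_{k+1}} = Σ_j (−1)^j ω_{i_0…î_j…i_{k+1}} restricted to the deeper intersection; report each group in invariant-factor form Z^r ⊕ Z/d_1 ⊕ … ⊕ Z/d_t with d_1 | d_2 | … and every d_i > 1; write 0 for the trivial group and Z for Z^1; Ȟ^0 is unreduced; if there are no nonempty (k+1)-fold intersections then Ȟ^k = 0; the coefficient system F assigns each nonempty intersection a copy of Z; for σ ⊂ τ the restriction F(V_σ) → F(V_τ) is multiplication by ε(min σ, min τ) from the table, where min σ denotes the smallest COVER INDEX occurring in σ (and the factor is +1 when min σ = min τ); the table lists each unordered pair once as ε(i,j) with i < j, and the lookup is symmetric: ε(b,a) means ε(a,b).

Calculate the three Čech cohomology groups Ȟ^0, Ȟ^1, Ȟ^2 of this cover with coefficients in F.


Ȟ^0 = 0, Ȟ^1 = Z ⊕ Z/2 and Ȟ^2 = 0

nonempty overlaps:
  V12={t3,t5} V13={t2,t4} V14={t8} V15={t1} V23={t6} V45={t7}
C dims 5,6; δ0: rk 5, SNF 1^4·2
degree 0: 5−5−0 = 0 → Ȟ^0 ≅ 0
degree 1: 6−0−5 = 1 plus torsion [2] → Ȟ^1 ≅ Z ⊕ Z/2
degree 2: 0−0−0 = 0 → Ȟ^2 ≅ 0


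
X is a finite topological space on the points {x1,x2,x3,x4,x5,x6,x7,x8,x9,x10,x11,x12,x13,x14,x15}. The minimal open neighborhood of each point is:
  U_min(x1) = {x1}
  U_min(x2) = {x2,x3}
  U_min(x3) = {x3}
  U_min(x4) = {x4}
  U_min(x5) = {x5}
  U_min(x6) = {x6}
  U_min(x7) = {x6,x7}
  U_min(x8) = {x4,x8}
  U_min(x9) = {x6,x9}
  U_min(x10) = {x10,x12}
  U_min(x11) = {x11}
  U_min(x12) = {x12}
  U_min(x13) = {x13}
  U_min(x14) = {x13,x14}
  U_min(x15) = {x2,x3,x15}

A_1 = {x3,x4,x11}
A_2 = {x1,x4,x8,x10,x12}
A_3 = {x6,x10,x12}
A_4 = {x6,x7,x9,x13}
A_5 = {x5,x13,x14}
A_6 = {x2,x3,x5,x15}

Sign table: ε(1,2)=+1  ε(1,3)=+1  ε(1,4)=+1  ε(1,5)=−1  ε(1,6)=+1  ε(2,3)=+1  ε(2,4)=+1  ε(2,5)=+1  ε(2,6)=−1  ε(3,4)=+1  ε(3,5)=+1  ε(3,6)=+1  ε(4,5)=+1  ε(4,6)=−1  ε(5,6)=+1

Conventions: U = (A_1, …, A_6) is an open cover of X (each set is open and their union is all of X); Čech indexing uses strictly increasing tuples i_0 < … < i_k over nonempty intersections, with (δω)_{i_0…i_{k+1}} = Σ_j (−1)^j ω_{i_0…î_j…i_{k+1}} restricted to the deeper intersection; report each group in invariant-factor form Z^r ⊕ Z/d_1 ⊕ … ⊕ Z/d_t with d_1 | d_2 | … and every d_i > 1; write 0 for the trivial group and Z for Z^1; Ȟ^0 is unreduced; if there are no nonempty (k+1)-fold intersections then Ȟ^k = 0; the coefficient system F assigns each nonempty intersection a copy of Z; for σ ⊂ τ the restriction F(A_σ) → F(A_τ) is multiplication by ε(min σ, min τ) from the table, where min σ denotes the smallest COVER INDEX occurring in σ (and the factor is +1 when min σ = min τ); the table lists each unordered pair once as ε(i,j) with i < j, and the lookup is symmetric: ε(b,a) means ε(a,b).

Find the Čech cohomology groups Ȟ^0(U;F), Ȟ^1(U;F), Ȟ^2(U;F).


Ȟ^0 ≅ Z; Ȟ^1 ≅ Z; Ȟ^2 ≅ 0

nonempty intersections:
  A12={x4} A16={x3} A23={x10,x12} A34={x6} A45={x13} A56={x5}
C dims 6,6; δ0: rk 5, SNF 1^5
Ȟ^0: (6−5)−0=1 ⇒ Z
Ȟ^1: (6−0)−5=1 ⇒ Z
Ȟ^2: (0−0)−0=0 ⇒ 0


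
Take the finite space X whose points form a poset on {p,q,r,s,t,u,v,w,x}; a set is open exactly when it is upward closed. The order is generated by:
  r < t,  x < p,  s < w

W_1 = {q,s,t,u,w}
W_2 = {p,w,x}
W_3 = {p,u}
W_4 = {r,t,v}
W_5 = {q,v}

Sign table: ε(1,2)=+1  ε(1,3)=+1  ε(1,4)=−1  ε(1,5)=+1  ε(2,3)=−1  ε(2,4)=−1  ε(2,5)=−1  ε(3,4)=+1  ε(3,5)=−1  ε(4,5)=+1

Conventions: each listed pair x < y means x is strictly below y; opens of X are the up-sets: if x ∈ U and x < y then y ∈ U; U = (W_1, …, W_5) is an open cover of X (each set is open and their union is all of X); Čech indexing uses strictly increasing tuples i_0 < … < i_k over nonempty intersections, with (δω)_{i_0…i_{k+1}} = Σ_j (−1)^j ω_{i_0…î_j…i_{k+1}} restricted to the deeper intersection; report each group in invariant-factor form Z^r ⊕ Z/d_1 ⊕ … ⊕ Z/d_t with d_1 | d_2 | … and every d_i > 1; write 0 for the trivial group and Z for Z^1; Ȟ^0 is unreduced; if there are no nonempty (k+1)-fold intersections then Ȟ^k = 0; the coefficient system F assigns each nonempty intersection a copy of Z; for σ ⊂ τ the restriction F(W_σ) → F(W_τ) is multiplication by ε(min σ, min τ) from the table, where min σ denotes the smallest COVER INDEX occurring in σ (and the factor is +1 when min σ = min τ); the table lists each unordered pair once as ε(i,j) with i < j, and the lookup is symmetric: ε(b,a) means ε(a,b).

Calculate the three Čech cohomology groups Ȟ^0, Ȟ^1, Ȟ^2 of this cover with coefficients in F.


intersection data:
  W12={w} W13={u} W14={t} W15={q} W23={p} W45={v}
C dims 5,6; δ0: rk 5, SNF 1^4·2
Ȟ^0 = (5 − 5) − 0 = 0, so Ȟ^0 ≅ 0
Ȟ^1 = (6 − 0) − 5 = 1 plus torsion [2], so Ȟ^1 ≅ Z ⊕ Z/2
Ȟ^2 = (0 − 0) − 0 = 0, so Ȟ^2 ≅ 0

Ȟ^0(U;F) ≅ 0, Ȟ^1(U;F) ≅ Z ⊕ Z/2, Ȟ^2(U;F) ≅ 0


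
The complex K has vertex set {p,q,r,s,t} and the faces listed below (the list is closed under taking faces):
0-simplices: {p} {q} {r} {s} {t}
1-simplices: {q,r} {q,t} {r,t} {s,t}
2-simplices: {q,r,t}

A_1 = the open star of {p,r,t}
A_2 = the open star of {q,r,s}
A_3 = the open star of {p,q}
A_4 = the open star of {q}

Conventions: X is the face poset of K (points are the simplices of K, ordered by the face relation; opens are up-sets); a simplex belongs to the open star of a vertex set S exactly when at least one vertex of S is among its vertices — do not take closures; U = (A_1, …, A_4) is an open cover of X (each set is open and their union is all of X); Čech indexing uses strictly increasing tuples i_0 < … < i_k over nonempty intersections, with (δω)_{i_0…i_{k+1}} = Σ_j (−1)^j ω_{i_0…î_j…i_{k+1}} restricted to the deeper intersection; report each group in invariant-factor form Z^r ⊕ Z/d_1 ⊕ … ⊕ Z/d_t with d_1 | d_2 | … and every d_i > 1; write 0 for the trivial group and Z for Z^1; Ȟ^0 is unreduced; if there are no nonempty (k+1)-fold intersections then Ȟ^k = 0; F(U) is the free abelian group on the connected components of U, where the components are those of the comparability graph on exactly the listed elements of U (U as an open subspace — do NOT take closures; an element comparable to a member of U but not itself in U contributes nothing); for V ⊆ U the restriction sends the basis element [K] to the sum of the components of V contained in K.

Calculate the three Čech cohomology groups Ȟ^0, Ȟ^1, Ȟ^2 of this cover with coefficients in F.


Ȟ^0(U;F) ≅ Z^2,  Ȟ^1(U;F) ≅ 0,  Ȟ^2(U;F) ≅ 0

cover nerve:
  A1={{p},{r},{t},{q,r},{q,t},{r,t},{s,t},{q,r,t}} A2={{q},{r},{s},{q,r},{q,t},{r,t},{s,t},{q,r,t}} A3={{p},{q},{q,r},{q,t},{q,r,t}} A4={{q},{q,r},{q,t},{q,r,t}}
  A12={{r},{q,r},{q,t},{r,t},{s,t},{q,r,t}} A13={{p},{q,r},{q,t},{q,r,t}} A14={{q,r},{q,t},{q,r,t}} A23={{q},{q,r},{q,t},{q,r,t}} A24={{q},{q,r},{q,t},{q,r,t}} A34={{q},{q,r},{q,t},{q,r,t}}
  A123={{q,r},{q,t},{q,r,t}} A124={{q,r},{q,t},{q,r,t}} A134={{q,r},{q,t},{q,r,t}} A234={{q},{q,r},{q,t},{q,r,t}}
  A1234={{q,r},{q,t},{q,r,t}}
components per intersection:
  A1: {{p}} {{r},{t},{q,r},{q,t},{r,t},{s,t},{q,r,t}}
  A2: {{q},{r},{q,r},{q,t},{r,t},{q,r,t}} {{s},{s,t}}
  A3: {{p}} {{q},{q,r},{q,t},{q,r,t}}
  A4: {{q},{q,r},{q,t},{q,r,t}}
  A12: {{r},{q,r},{q,t},{r,t},{q,r,t}} {{s,t}}
  A13: {{p}} {{q,r},{q,t},{q,r,t}}
  A14: {{q,r},{q,t},{q,r,t}}
  A23: {{q},{q,r},{q,t},{q,r,t}}
  A24: {{q},{q,r},{q,t},{q,r,t}}
  A34: {{q},{q,r},{q,t},{q,r,t}}
  A123: {{q,r},{q,t},{q,r,t}}
  A124: {{q,r},{q,t},{q,r,t}}
  A134: {{q,r},{q,t},{q,r,t}}
  A234: {{q},{q,r},{q,t},{q,r,t}}
  A1234: {{q,r},{q,t},{q,r,t}}
C dims 7,8,4,1; δ0: rk 5, SNF 1^5; δ1: rk 3, SNF 1^3; δ2: rk 1, SNF 1^1
Ȟ^0: (7−5)−0=2 ⇒ Z^2
Ȟ^1: (8−3)−5=0 ⇒ 0
Ȟ^2: (4−1)−3=0 ⇒ 0


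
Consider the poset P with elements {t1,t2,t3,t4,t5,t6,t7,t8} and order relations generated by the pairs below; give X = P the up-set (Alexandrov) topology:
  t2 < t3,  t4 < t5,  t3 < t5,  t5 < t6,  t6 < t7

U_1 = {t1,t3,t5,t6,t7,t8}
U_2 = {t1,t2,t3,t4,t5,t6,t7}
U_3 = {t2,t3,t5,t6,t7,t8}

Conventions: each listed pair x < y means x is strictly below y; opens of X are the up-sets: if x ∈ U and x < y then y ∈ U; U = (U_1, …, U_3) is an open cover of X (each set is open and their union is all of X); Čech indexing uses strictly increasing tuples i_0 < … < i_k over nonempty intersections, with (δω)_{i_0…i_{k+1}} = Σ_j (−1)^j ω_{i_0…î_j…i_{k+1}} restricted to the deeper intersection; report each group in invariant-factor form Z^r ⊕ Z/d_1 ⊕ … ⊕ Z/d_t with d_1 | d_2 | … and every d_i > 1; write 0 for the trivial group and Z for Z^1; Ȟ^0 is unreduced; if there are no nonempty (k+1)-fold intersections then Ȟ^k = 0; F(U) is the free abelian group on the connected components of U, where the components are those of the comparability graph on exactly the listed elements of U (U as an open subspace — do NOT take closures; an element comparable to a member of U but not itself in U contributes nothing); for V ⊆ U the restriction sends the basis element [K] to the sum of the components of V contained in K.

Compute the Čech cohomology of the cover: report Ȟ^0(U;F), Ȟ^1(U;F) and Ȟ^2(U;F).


nonempty intersections:
  U12={t1,t3,t5,t6,t7} U13={t3,t5,t6,t7,t8} U23={t2,t3,t5,t6,t7}
  U123={t3,t5,t6,t7}
components per intersection:
  U1: {t1} {t3,t5,t6,t7} {t8}
  U2: {t1} {t2,t3,t4,t5,t6,t7}
  U3: {t2,t3,t5,t6,t7} {t8}
  U12: {t1} {t3,t5,t6,t7}
  U13: {t3,t5,t6,t7} {t8}
  U23: {t2,t3,t5,t6,t7}
  U123: {t3,t5,t6,t7}
C dims 7,5,1; δ0: rk 4, SNF 1^4; δ1: rk 1, SNF 1^1
Ȟ^0: (7−4)−0=3 ⇒ Z^3
Ȟ^1: (5−1)−4=0 ⇒ 0
Ȟ^2: (1−0)−1=0 ⇒ 0

Ȟ^0 = Z^3, Ȟ^1 = 0 and Ȟ^2 = 0


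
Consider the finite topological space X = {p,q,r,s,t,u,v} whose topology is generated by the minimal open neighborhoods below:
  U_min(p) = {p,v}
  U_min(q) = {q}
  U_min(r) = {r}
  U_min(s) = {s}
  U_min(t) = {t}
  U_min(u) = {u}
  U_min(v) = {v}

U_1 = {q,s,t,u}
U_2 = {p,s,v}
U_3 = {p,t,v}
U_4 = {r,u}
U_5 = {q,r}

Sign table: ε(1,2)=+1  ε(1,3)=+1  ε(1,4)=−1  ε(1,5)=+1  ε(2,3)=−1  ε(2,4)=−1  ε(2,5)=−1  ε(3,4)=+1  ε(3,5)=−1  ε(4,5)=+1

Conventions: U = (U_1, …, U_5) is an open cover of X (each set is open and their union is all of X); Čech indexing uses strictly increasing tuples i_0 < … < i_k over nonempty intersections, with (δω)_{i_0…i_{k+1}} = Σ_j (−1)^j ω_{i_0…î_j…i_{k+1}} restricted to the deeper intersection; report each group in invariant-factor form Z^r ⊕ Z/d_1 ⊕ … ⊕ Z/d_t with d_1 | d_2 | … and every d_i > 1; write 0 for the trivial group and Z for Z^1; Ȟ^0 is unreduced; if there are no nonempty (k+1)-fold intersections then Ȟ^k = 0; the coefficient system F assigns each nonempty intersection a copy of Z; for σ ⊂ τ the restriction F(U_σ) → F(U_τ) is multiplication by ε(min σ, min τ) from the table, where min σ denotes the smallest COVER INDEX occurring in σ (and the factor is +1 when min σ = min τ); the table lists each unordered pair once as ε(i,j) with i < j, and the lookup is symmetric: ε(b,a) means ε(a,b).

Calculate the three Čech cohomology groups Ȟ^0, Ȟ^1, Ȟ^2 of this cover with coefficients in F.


Ȟ^0 = 0,  Ȟ^1 = Z ⊕ Z/2,  Ȟ^2 = 0

nonempty intersections:
  U12={s} U13={t} U14={u} U15={q} U23={p,v} U45={r}
C dims 5,6; δ0: rk 5, SNF 1^4·2
Ȟ^0: (5−5)−0=0 ⇒ 0
Ȟ^1: (6−0)−5=1 plus torsion [2] ⇒ Z ⊕ Z/2
Ȟ^2: (0−0)−0=0 ⇒ 0


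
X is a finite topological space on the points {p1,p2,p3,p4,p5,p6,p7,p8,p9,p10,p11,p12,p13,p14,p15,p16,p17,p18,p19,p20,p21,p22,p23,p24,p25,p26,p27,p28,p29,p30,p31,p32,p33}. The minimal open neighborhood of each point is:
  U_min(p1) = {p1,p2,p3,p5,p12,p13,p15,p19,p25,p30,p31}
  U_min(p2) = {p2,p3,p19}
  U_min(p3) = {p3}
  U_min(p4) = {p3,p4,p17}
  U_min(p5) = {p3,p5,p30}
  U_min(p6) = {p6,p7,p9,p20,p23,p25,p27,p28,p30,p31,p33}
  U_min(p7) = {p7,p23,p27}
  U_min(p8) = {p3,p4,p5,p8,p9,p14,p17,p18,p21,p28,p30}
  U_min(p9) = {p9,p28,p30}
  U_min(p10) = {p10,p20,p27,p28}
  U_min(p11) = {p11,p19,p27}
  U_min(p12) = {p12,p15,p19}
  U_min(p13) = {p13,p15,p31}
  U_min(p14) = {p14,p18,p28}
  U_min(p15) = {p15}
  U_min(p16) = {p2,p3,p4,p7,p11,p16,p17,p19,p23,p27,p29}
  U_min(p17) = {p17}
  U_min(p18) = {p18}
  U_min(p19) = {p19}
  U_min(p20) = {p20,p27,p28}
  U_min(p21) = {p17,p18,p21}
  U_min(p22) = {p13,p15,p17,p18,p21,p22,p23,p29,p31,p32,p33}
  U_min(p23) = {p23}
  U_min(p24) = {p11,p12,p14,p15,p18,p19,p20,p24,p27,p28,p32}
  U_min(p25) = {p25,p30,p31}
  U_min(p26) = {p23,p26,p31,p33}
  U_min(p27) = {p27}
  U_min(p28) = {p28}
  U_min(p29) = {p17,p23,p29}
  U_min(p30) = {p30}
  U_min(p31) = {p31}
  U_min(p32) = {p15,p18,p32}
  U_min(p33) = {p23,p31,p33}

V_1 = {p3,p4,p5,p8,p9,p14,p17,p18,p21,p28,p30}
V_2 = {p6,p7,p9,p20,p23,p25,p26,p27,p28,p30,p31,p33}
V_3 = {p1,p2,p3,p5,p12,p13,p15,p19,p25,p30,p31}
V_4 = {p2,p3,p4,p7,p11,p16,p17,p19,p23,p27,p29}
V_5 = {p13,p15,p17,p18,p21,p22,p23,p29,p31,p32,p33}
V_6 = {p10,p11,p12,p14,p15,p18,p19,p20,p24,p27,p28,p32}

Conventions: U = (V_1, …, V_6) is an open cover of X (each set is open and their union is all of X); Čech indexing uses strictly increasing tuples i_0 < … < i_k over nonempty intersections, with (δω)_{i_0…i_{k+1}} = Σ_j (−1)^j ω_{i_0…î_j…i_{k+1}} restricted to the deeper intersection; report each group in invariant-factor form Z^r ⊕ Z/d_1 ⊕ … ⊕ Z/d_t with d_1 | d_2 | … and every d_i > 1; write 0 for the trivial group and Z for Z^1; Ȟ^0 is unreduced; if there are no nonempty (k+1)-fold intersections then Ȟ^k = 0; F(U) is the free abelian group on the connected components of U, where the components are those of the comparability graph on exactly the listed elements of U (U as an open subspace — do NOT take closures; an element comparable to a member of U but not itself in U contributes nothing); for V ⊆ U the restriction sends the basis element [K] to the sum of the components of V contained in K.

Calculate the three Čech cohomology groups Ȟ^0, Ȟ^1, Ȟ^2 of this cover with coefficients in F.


intersection data:
  V12={p9,p28,p30} V13={p3,p5,p30} V14={p3,p4,p17} V15={p17,p18,p21} V16={p14,p18,p28} V23={p25,p30,p31} V24={p7,p23,p27} V25={p23,p31,p33} V26={p20,p27,p28} V34={p2,p3,p19} V35={p13,p15,p31} V36={p12,p15,p19} V45={p17,p23,p29} V46={p11,p19,p27} V56={p15,p18,p32}
  V123={p30} V126={p28} V134={p3} V145={p17} V156={p18} V235={p31} V245={p23} V246={p27} V346={p19} V356={p15}
components per intersection:
  V1: {p3,p4,p5,p8,p9,p14,p17,p18,p21,p28,p30}
  V2: {p6,p7,p9,p20,p23,p25,p26,p27,p28,p30,p31,p33}
  V3: {p1,p2,p3,p5,p12,p13,p15,p19,p25,p30,p31}
  V4: {p2,p3,p4,p7,p11,p16,p17,p19,p23,p27,p29}
  V5: {p13,p15,p17,p18,p21,p22,p23,p29,p31,p32,p33}
  V6: {p10,p11,p12,p14,p15,p18,p19,p20,p24,p27,p28,p32}
  V12: {p9,p28,p30}
  V13: {p3,p5,p30}
  V14: {p3,p4,p17}
  V15: {p17,p18,p21}
  V16: {p14,p18,p28}
  V23: {p25,p30,p31}
  V24: {p7,p23,p27}
  V25: {p23,p31,p33}
  V26: {p20,p27,p28}
  V34: {p2,p3,p19}
  V35: {p13,p15,p31}
  V36: {p12,p15,p19}
  V45: {p17,p23,p29}
  V46: {p11,p19,p27}
  V56: {p15,p18,p32}
  V123: {p30}
  V126: {p28}
  V134: {p3}
  V145: {p17}
  V156: {p18}
  V235: {p31}
  V245: {p23}
  V246: {p27}
  V346: {p19}
  V356: {p15}
C dims 6,15,10; δ0: rk 5, SNF 1^5; δ1: rk 10, SNF 1^9·2
Ȟ^0 = (6 − 5) − 0 = 1, so Ȟ^0 ≅ Z
Ȟ^1 = (15 − 10) − 5 = 0, so Ȟ^1 ≅ 0
Ȟ^2 = (10 − 0) − 10 = 0 plus torsion [2], so Ȟ^2 ≅ Z/2

Ȟ^0 ≅ Z,  Ȟ^1 ≅ 0,  Ȟ^2 ≅ Z/2


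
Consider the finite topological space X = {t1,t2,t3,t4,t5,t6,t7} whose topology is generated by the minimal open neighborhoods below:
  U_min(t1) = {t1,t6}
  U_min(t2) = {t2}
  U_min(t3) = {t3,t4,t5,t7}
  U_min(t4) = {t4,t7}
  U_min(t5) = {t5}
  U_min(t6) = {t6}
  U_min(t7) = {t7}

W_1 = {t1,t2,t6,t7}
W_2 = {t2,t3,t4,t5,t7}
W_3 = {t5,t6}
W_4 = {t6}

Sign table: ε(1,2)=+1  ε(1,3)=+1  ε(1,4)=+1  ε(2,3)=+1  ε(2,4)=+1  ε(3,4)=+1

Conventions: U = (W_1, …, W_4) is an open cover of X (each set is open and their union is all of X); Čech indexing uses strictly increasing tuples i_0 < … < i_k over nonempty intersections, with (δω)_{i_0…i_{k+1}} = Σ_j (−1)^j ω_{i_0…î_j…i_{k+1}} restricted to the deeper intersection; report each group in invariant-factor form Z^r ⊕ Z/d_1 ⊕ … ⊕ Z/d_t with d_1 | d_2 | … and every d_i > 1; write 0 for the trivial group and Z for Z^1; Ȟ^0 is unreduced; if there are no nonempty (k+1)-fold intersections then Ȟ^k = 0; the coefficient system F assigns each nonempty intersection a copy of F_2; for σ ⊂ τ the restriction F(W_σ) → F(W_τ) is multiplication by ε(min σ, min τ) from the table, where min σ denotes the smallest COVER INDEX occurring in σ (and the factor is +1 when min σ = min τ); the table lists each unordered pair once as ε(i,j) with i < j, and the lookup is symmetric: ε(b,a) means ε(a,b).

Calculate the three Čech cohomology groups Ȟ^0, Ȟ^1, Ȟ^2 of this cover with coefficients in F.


intersection data:
  W12={t2,t7} W13={t6} W14={t6} W23={t5} W34={t6}
  W134={t6}
C dims 4,5,1; δ0: rk_F2 3; δ1: rk_F2 1
Ȟ^0 = (4 − 3) − 0 = 1, so Ȟ^0 ≅ Z/2
Ȟ^1 = (5 − 1) − 3 = 1, so Ȟ^1 ≅ Z/2
Ȟ^2 = (1 − 0) − 1 = 0, so Ȟ^2 ≅ 0

Ȟ^0 ≅ Z/2,  Ȟ^1 ≅ Z/2,  Ȟ^2 ≅ 0


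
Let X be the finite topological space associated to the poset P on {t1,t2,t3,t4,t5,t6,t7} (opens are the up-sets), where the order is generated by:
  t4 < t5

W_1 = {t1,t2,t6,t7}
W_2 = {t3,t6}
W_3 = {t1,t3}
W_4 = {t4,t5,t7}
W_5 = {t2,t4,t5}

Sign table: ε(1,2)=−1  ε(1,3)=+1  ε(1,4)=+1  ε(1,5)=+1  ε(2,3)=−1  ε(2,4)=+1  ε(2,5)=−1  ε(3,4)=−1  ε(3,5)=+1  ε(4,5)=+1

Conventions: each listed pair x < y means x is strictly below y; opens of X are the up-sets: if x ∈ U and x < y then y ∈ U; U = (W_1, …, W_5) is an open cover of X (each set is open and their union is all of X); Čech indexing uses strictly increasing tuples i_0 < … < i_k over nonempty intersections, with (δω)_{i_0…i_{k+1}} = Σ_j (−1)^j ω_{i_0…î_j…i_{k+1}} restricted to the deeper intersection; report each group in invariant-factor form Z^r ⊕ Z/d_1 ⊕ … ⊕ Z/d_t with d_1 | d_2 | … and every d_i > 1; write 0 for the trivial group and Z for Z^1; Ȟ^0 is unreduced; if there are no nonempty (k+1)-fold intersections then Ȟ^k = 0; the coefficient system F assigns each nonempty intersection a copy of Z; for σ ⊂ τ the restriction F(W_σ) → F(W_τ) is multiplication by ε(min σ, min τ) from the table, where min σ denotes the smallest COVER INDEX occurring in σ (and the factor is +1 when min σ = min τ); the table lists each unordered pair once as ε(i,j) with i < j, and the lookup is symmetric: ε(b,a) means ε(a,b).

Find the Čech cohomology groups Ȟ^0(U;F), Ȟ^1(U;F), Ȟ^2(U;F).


cover nerve:
  W12={t6} W13={t1} W14={t7} W15={t2} W23={t3} W45={t4,t5}
C dims 5,6; δ0: rk 4, SNF 1^4
Ȟ^0: (5−4)−0=1 ⇒ Z
Ȟ^1: (6−0)−4=2 ⇒ Z^2
Ȟ^2: (0−0)−0=0 ⇒ 0

Ȟ^0 ≅ Z, Ȟ^1 ≅ Z^2, Ȟ^2 ≅ 0


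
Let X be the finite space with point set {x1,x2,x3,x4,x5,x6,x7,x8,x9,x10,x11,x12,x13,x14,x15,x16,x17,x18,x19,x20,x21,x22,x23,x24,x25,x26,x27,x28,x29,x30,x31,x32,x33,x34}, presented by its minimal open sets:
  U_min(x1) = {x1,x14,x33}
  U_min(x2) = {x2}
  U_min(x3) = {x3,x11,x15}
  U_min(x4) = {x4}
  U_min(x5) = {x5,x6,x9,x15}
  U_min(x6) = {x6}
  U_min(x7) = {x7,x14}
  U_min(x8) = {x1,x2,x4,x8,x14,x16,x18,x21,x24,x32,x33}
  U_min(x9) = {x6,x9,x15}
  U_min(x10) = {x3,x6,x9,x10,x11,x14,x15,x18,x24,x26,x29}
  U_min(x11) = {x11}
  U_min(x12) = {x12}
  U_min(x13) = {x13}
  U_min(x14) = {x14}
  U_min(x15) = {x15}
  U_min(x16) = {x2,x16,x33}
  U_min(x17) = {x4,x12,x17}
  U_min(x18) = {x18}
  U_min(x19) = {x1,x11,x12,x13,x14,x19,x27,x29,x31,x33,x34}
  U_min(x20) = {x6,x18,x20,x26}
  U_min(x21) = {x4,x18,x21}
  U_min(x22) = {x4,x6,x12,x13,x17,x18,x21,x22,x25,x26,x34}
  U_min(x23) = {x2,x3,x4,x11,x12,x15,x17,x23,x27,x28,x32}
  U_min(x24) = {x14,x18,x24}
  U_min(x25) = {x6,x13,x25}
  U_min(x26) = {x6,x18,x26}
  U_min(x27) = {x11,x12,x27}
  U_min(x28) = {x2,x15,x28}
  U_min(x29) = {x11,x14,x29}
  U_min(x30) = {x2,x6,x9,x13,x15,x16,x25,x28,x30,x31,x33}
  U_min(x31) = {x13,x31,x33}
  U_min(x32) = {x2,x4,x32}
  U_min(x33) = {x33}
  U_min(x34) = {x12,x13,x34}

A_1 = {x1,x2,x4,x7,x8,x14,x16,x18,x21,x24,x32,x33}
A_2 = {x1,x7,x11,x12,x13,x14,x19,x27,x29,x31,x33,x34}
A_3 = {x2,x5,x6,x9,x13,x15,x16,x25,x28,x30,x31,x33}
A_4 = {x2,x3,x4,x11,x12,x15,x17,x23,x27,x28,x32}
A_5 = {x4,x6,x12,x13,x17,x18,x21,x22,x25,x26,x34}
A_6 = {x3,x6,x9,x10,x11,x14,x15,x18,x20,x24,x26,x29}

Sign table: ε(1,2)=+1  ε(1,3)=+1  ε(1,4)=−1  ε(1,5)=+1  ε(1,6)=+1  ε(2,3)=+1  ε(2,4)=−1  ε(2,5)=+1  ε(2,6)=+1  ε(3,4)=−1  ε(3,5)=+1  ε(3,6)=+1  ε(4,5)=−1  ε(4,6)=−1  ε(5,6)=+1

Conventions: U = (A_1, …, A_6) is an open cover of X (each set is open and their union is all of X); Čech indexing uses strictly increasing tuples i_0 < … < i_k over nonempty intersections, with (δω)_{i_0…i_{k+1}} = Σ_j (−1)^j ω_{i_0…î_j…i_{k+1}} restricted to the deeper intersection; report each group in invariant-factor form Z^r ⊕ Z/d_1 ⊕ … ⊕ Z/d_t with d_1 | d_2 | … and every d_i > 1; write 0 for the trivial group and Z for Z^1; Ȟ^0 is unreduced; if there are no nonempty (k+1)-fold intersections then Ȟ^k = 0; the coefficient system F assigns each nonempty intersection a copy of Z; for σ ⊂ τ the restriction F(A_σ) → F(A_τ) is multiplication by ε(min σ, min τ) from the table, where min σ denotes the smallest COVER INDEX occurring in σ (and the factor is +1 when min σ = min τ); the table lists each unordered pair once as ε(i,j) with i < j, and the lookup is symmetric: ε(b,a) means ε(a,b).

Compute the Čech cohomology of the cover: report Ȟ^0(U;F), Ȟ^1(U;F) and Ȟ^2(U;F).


cover nerve:
  A12={x1,x7,x14,x33} A13={x2,x16,x33} A14={x2,x4,x32} A15={x4,x18,x21} A16={x14,x18,x24} A23={x13,x31,x33} A24={x11,x12,x27} A25={x12,x13,x34} A26={x11,x14,x29} A34={x2,x15,x28} A35={x6,x13,x25} A36={x6,x9,x15} A45={x4,x12,x17} A46={x3,x11,x15} A56={x6,x18,x26}
  A123={x33} A126={x14} A134={x2} A145={x4} A156={x18} A235={x13} A245={x12} A246={x11} A346={x15} A356={x6}
C dims 6,15,10; δ0: rk 5, SNF 1^5; δ1: rk 10, SNF 1^9·2
Ȟ^0: (6−5)−0=1 ⇒ Z
Ȟ^1: (15−10)−5=0 ⇒ 0
Ȟ^2: (10−0)−10=0 plus torsion [2] ⇒ Z/2

Ȟ^0 ≅ Z,  Ȟ^1 ≅ 0,  Ȟ^2 ≅ Z/2


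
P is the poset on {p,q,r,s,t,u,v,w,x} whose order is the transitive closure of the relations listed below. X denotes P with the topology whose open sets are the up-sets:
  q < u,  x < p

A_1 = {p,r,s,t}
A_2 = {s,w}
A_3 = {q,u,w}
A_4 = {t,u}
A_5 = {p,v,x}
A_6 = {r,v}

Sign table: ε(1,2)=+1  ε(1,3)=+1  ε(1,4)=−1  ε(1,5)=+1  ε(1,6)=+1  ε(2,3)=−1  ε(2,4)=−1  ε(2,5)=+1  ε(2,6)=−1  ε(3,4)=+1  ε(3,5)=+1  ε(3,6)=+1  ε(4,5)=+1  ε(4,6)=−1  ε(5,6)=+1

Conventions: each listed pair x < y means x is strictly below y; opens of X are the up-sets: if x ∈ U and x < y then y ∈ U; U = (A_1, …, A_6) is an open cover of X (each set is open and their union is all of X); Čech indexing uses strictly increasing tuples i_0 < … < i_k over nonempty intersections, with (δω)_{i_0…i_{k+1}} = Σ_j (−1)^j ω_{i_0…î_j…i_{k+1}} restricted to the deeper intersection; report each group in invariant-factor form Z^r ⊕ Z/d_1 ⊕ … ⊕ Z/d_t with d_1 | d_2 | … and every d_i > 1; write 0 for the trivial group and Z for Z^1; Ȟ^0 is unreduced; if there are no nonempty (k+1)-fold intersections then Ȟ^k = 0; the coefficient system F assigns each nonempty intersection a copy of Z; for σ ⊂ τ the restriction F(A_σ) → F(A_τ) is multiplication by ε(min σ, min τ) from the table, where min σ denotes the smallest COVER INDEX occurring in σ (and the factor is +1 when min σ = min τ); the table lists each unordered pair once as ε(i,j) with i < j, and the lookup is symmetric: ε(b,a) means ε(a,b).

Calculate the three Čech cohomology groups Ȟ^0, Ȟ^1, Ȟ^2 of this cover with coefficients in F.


Ȟ^0 = Z, Ȟ^1 = Z^2 and Ȟ^2 = 0

nerve simplices:
  A12={s} A14={t} A15={p} A16={r} A23={w} A34={u} A56={v}
C dims 6,7; δ0: rk 5, SNF 1^5
degree 0: 6−5−0 = 1 → Ȟ^0 ≅ Z
degree 1: 7−0−5 = 2 → Ȟ^1 ≅ Z^2
degree 2: 0−0−0 = 0 → Ȟ^2 ≅ 0


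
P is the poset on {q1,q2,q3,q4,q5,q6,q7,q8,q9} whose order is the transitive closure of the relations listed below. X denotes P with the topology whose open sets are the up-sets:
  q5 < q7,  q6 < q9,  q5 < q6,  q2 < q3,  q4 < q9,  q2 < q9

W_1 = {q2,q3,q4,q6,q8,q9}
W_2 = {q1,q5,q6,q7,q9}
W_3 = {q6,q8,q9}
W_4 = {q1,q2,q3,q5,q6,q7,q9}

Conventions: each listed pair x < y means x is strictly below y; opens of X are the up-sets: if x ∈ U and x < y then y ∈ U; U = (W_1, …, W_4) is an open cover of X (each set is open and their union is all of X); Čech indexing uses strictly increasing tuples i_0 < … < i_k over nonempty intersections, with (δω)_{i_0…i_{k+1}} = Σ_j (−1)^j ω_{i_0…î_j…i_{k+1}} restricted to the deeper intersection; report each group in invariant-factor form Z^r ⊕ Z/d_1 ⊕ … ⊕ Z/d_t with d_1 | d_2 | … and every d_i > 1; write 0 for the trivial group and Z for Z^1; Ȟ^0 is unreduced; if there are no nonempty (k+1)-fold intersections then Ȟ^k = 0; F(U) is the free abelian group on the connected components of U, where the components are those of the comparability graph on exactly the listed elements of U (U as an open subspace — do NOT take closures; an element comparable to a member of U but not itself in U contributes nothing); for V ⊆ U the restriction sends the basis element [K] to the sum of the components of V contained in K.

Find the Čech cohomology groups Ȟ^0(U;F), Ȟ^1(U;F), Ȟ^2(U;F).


Ȟ^0 = Z^3, Ȟ^1 = 0 and Ȟ^2 = 0

nerve simplices:
  W12={q6,q9} W13={q6,q8,q9} W14={q2,q3,q6,q9} W23={q6,q9} W24={q1,q5,q6,q7,q9} W34={q6,q9}
  W123={q6,q9} W124={q6,q9} W134={q6,q9} W234={q6,q9}
  W1234={q6,q9}
components per intersection:
  W1: {q2,q3,q4,q6,q9} {q8}
  W2: {q1} {q5,q6,q7,q9}
  W3: {q6,q9} {q8}
  W4: {q1} {q2,q3,q5,q6,q7,q9}
  W12: {q6,q9}
  W13: {q6,q9} {q8}
  W14: {q2,q3,q6,q9}
  W23: {q6,q9}
  W24: {q1} {q5,q6,q7,q9}
  W34: {q6,q9}
  W123: {q6,q9}
  W124: {q6,q9}
  W134: {q6,q9}
  W234: {q6,q9}
  W1234: {q6,q9}
C dims 8,8,4,1; δ0: rk 5, SNF 1^5; δ1: rk 3, SNF 1^3; δ2: rk 1, SNF 1^1
degree 0: 8−5−0 = 3 → Ȟ^0 ≅ Z^3
degree 1: 8−3−5 = 0 → Ȟ^1 ≅ 0
degree 2: 4−1−3 = 0 → Ȟ^2 ≅ 0


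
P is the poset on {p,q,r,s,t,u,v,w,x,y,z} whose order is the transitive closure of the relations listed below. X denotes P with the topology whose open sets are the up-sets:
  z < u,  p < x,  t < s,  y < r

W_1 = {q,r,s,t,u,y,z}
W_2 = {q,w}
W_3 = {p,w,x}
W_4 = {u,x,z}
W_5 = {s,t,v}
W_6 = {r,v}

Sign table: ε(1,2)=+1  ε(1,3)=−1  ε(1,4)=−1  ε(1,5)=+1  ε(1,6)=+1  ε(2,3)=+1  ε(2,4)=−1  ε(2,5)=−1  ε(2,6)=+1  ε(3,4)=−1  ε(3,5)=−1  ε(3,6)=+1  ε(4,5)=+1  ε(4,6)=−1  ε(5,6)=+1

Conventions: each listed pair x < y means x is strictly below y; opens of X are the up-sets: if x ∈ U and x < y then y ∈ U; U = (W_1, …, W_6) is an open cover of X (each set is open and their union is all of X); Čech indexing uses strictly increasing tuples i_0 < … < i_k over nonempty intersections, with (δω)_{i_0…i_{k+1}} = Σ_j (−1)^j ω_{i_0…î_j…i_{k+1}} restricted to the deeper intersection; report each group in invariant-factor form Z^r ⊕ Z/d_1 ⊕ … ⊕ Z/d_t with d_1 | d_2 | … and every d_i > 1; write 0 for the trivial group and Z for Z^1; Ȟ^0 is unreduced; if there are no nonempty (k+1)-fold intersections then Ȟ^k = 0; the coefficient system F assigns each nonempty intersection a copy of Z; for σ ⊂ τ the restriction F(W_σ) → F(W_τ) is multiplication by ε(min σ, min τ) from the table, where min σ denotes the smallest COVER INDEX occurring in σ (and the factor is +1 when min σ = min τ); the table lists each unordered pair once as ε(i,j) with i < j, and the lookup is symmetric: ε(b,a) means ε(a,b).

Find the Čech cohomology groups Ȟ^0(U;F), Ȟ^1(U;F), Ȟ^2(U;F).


nonempty intersections:
  W12={q} W14={u,z} W15={s,t} W16={r} W23={w} W34={x} W56={v}
C dims 6,7; δ0: rk 5, SNF 1^5
Ȟ^0: (6−5)−0=1 ⇒ Z
Ȟ^1: (7−0)−5=2 ⇒ Z^2
Ȟ^2: (0−0)−0=0 ⇒ 0

Ȟ^0 = Z; Ȟ^1 = Z^2; Ȟ^2 = 0


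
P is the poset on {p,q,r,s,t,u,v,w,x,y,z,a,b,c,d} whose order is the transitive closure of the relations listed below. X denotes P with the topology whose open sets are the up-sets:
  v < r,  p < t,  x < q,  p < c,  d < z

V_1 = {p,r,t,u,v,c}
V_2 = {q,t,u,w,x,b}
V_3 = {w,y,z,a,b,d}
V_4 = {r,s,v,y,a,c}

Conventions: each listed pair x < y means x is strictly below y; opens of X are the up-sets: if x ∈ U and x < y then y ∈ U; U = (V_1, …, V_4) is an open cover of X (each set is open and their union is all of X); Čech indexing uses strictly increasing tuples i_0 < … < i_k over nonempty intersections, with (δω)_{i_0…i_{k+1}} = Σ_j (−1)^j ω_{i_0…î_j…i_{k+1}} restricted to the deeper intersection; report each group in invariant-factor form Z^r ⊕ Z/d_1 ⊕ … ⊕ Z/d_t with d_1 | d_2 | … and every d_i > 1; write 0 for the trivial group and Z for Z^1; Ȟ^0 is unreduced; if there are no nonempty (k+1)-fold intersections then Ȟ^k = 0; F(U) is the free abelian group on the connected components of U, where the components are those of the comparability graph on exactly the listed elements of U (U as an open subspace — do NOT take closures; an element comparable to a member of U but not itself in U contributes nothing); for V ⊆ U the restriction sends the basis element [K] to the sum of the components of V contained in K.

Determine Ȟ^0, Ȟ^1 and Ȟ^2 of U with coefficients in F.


Ȟ^0(U;F) ≅ Z^10, Ȟ^1(U;F) ≅ 0 and Ȟ^2(U;F) ≅ 0

cover nerve:
  V12={t,u} V14={r,v,c} V23={w,b} V34={y,a}
components per intersection:
  V1: {p,t,c} {r,v} {u}
  V2: {q,x} {t} {u} {w} {b}
  V3: {w} {y} {z,d} {a} {b}
  V4: {r,v} {s} {y} {a} {c}
  V12: {t} {u}
  V14: {r,v} {c}
  V23: {w} {b}
  V34: {y} {a}
C dims 18,8; δ0: rk 8, SNF 1^8
Ȟ^0: (18−8)−0=10 ⇒ Z^10
Ȟ^1: (8−0)−8=0 ⇒ 0
Ȟ^2: (0−0)−0=0 ⇒ 0


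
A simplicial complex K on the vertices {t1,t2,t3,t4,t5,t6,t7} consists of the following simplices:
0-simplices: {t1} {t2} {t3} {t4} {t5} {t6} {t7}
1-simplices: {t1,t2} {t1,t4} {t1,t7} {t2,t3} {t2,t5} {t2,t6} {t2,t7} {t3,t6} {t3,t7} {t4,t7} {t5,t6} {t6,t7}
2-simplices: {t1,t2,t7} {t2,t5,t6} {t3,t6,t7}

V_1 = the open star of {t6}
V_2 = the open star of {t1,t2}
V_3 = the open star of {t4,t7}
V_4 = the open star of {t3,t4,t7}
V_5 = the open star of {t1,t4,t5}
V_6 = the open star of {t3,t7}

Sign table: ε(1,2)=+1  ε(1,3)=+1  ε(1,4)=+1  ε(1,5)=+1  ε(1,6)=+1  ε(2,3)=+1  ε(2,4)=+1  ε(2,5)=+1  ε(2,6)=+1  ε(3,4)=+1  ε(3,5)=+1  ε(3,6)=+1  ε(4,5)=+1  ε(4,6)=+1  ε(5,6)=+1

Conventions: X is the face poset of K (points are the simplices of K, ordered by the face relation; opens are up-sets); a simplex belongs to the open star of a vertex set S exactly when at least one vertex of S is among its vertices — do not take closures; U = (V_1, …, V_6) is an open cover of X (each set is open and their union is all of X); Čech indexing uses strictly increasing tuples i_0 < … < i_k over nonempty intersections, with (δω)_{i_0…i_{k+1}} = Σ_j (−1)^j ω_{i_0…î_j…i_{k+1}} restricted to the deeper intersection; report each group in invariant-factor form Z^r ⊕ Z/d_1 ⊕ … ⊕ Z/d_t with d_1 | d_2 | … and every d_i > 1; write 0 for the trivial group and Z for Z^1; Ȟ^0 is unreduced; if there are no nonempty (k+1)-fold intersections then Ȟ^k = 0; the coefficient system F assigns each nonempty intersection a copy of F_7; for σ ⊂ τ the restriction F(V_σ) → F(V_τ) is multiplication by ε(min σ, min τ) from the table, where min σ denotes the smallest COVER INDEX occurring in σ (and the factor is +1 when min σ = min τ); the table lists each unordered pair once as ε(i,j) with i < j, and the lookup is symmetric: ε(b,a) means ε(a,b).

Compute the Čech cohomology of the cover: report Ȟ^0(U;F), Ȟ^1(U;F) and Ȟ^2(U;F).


intersection data:
  V1={{t6},{t2,t6},{t3,t6},{t5,t6},{t6,t7},{t2,t5,t6},{t3,t6,t7}} V2={{t1},{t2},{t1,t2},{t1,t4},{t1,t7},{t2,t3},{t2,t5},{t2,t6},{t2,t7},{t1,t2,t7},{t2,t5,t6}} V3={{t4},{t7},{t1,t4},{t1,t7},{t2,t7},{t3,t7},{t4,t7},{t6,t7},{t1,t2,t7},{t3,t6,t7}} V4={{t3},{t4},{t7},{t1,t4},{t1,t7},{t2,t3},{t2,t7},{t3,t6},{t3,t7},{t4,t7},{t6,t7},{t1,t2,t7},{t3,t6,t7}} V5={{t1},{t4},{t5},{t1,t2},{t1,t4},{t1,t7},{t2,t5},{t4,t7},{t5,t6},{t1,t2,t7},{t2,t5,t6}} V6={{t3},{t7},{t1,t7},{t2,t3},{t2,t7},{t3,t6},{t3,t7},{t4,t7},{t6,t7},{t1,t2,t7},{t3,t6,t7}}
  V12={{t2,t6},{t2,t5,t6}} V13={{t6,t7},{t3,t6,t7}} V14={{t3,t6},{t6,t7},{t3,t6,t7}} V15={{t5,t6},{t2,t5,t6}} V16={{t3,t6},{t6,t7},{t3,t6,t7}} V23={{t1,t4},{t1,t7},{t2,t7},{t1,t2,t7}} V24={{t1,t4},{t1,t7},{t2,t3},{t2,t7},{t1,t2,t7}} V25={{t1},{t1,t2},{t1,t4},{t1,t7},{t2,t5},{t1,t2,t7},{t2,t5,t6}} V26={{t1,t7},{t2,t3},{t2,t7},{t1,t2,t7}} V34={{t4},{t7},{t1,t4},{t1,t7},{t2,t7},{t3,t7},{t4,t7},{t6,t7},{t1,t2,t7},{t3,t6,t7}} V35={{t4},{t1,t4},{t1,t7},{t4,t7},{t1,t2,t7}} V36={{t7},{t1,t7},{t2,t7},{t3,t7},{t4,t7},{t6,t7},{t1,t2,t7},{t3,t6,t7}} V45={{t4},{t1,t4},{t1,t7},{t4,t7},{t1,t2,t7}} V46={{t3},{t7},{t1,t7},{t2,t3},{t2,t7},{t3,t6},{t3,t7},{t4,t7},{t6,t7},{t1,t2,t7},{t3,t6,t7}} V56={{t1,t7},{t4,t7},{t1,t2,t7}}
  V125={{t2,t5,t6}} V134={{t6,t7},{t3,t6,t7}} V136={{t6,t7},{t3,t6,t7}} V146={{t3,t6},{t6,t7},{t3,t6,t7}} V234={{t1,t4},{t1,t7},{t2,t7},{t1,t2,t7}} V235={{t1,t4},{t1,t7},{t1,t2,t7}} V236={{t1,t7},{t2,t7},{t1,t2,t7}} V245={{t1,t4},{t1,t7},{t1,t2,t7}} V246={{t1,t7},{t2,t3},{t2,t7},{t1,t2,t7}} V256={{t1,t7},{t1,t2,t7}} V345={{t4},{t1,t4},{t1,t7},{t4,t7},{t1,t2,t7}} V346={{t7},{t1,t7},{t2,t7},{t3,t7},{t4,t7},{t6,t7},{t1,t2,t7},{t3,t6,t7}} V356={{t1,t7},{t4,t7},{t1,t2,t7}} V456={{t1,t7},{t4,t7},{t1,t2,t7}}
  V1346={{t6,t7},{t3,t6,t7}} V2345={{t1,t4},{t1,t7},{t1,t2,t7}} V2346={{t1,t7},{t2,t7},{t1,t2,t7}} V2356={{t1,t7},{t1,t2,t7}} V2456={{t1,t7},{t1,t2,t7}} V3456={{t1,t7},{t4,t7},{t1,t2,t7}}
  V23456={{t1,t7},{t1,t2,t7}}
C dims 6,15,14,6; δ0: rk_F7 5; δ1: rk_F7 9; δ2: rk_F7 5
Ȟ^0 = (6 − 5) − 0 = 1, so Ȟ^0 ≅ Z/7
Ȟ^1 = (15 − 9) − 5 = 1, so Ȟ^1 ≅ Z/7
Ȟ^2 = (14 − 5) − 9 = 0, so Ȟ^2 ≅ 0

Ȟ^0 ≅ Z/7; Ȟ^1 ≅ Z/7; Ȟ^2 ≅ 0


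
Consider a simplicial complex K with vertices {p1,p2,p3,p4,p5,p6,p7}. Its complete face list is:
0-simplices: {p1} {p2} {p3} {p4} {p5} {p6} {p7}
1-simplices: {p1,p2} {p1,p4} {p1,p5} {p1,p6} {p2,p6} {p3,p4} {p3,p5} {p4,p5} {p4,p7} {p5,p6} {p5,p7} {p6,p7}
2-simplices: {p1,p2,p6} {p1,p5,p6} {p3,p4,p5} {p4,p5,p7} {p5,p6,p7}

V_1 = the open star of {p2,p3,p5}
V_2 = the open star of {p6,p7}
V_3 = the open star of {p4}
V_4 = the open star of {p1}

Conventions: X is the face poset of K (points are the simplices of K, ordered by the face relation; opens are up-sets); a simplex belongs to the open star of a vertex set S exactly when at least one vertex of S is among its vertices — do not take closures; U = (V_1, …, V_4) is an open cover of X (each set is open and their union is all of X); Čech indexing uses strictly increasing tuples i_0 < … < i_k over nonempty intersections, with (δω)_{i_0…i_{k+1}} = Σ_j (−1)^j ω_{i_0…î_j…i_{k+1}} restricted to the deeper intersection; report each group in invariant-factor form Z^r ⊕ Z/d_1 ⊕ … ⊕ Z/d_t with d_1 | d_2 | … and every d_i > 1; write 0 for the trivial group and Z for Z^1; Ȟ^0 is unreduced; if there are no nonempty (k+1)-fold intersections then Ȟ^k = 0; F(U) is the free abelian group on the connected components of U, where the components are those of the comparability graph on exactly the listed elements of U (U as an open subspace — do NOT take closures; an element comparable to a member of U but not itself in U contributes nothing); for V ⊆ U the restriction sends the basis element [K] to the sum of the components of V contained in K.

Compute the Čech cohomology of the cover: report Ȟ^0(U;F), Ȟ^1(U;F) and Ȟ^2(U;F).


Ȟ^0(U;F) ≅ Z; Ȟ^1(U;F) ≅ Z; Ȟ^2(U;F) ≅ 0

nonempty intersections:
  V1={{p2},{p3},{p5},{p1,p2},{p1,p5},{p2,p6},{p3,p4},{p3,p5},{p4,p5},{p5,p6},{p5,p7},{p1,p2,p6},{p1,p5,p6},{p3,p4,p5},{p4,p5,p7},{p5,p6,p7}} V2={{p6},{p7},{p1,p6},{p2,p6},{p4,p7},{p5,p6},{p5,p7},{p6,p7},{p1,p2,p6},{p1,p5,p6},{p4,p5,p7},{p5,p6,p7}} V3={{p4},{p1,p4},{p3,p4},{p4,p5},{p4,p7},{p3,p4,p5},{p4,p5,p7}} V4={{p1},{p1,p2},{p1,p4},{p1,p5},{p1,p6},{p1,p2,p6},{p1,p5,p6}}
  V12={{p2,p6},{p5,p6},{p5,p7},{p1,p2,p6},{p1,p5,p6},{p4,p5,p7},{p5,p6,p7}} V13={{p3,p4},{p4,p5},{p3,p4,p5},{p4,p5,p7}} V14={{p1,p2},{p1,p5},{p1,p2,p6},{p1,p5,p6}} V23={{p4,p7},{p4,p5,p7}} V24={{p1,p6},{p1,p2,p6},{p1,p5,p6}} V34={{p1,p4}}
  V123={{p4,p5,p7}} V124={{p1,p2,p6},{p1,p5,p6}}
components per intersection:
  V1: {{p2},{p1,p2},{p2,p6},{p1,p2,p6}} {{p3},{p5},{p1,p5},{p3,p4},{p3,p5},{p4,p5},{p5,p6},{p5,p7},{p1,p5,p6},{p3,p4,p5},{p4,p5,p7},{p5,p6,p7}}
  V2: {{p6},{p7},{p1,p6},{p2,p6},{p4,p7},{p5,p6},{p5,p7},{p6,p7},{p1,p2,p6},{p1,p5,p6},{p4,p5,p7},{p5,p6,p7}}
  V3: {{p4},{p1,p4},{p3,p4},{p4,p5},{p4,p7},{p3,p4,p5},{p4,p5,p7}}
  V4: {{p1},{p1,p2},{p1,p4},{p1,p5},{p1,p6},{p1,p2,p6},{p1,p5,p6}}
  V12: {{p2,p6},{p1,p2,p6}} {{p5,p6},{p5,p7},{p1,p5,p6},{p4,p5,p7},{p5,p6,p7}}
  V13: {{p3,p4},{p4,p5},{p3,p4,p5},{p4,p5,p7}}
  V14: {{p1,p2},{p1,p2,p6}} {{p1,p5},{p1,p5,p6}}
  V23: {{p4,p7},{p4,p5,p7}}
  V24: {{p1,p6},{p1,p2,p6},{p1,p5,p6}}
  V34: {{p1,p4}}
  V123: {{p4,p5,p7}}
  V124: {{p1,p2,p6}} {{p1,p5,p6}}
C dims 5,8,3; δ0: rk 4, SNF 1^4; δ1: rk 3, SNF 1^3
Ȟ^0: (5−4)−0=1 ⇒ Z
Ȟ^1: (8−3)−4=1 ⇒ Z
Ȟ^2: (3−0)−3=0 ⇒ 0
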